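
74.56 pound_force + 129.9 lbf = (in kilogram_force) 92.74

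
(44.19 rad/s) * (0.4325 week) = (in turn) 1.84e+06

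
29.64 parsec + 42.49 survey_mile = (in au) 6.114e+06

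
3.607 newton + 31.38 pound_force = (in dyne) 1.432e+07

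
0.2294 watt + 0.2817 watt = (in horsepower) 0.0006854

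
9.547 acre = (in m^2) 3.864e+04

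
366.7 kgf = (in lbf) 808.4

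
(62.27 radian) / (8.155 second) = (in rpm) 72.92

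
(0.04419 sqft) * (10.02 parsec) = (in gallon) 3.353e+17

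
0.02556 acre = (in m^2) 103.4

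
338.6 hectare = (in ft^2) 3.645e+07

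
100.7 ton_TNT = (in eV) 2.63e+30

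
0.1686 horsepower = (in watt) 125.7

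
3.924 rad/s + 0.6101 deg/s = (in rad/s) 3.935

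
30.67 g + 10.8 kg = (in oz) 382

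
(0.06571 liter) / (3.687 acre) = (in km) 4.404e-12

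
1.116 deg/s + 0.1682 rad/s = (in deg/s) 10.75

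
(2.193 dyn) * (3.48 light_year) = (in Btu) 6.843e+08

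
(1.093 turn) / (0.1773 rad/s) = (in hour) 0.01076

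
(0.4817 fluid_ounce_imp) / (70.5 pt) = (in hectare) 5.503e-08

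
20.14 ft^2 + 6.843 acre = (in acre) 6.843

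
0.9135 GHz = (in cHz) 9.135e+10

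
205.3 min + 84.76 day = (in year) 0.2326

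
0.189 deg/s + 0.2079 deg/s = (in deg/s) 0.3969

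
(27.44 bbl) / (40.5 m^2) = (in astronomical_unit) 7.201e-13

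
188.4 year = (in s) 5.941e+09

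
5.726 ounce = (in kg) 0.1623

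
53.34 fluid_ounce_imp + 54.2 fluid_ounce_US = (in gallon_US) 0.8238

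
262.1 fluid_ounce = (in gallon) 2.048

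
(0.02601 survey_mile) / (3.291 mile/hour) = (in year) 9.022e-07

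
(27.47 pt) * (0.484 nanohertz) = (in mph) 1.049e-11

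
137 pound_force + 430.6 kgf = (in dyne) 4.832e+08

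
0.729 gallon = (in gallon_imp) 0.607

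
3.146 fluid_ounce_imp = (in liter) 0.08939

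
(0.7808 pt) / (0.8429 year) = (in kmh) 3.73e-11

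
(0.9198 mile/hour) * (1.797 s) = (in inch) 29.09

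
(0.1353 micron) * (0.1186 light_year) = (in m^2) 1.518e+08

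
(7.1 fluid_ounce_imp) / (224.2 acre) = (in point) 6.303e-07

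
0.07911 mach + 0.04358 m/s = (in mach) 0.07924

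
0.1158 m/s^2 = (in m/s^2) 0.1158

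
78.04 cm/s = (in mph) 1.746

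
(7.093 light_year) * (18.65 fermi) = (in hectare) 0.1252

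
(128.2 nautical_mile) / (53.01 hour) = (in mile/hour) 2.783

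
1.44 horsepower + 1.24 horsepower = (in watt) 1998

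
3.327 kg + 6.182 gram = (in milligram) 3.333e+06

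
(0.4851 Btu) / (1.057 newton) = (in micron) 4.842e+08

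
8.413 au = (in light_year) 0.000133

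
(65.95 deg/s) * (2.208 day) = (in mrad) 2.196e+08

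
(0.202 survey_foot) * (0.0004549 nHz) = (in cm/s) 2.801e-12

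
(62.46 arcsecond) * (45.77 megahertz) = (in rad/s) 1.386e+04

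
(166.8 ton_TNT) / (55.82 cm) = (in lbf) 2.811e+11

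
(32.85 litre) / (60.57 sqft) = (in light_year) 6.171e-19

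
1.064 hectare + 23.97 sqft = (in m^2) 1.064e+04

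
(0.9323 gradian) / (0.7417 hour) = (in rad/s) 5.485e-06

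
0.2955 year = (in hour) 2589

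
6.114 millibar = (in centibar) 0.6114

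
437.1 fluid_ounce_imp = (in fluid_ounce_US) 419.9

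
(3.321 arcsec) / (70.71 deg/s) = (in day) 1.51e-10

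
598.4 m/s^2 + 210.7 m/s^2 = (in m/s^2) 809.1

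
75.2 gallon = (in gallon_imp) 62.62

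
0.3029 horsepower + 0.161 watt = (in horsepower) 0.3031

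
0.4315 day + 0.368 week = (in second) 2.598e+05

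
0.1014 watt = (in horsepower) 0.000136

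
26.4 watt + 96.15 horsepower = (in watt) 7.173e+04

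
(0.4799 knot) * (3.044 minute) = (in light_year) 4.766e-15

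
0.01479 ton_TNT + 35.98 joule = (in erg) 6.188e+14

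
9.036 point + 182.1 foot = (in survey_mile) 0.03449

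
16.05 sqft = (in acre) 0.0003685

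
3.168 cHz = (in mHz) 31.68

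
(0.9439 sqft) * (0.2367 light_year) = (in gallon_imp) 4.32e+16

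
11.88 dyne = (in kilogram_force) 1.211e-05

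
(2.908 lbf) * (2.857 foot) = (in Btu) 0.01068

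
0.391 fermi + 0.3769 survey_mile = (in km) 0.6066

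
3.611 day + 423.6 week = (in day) 2969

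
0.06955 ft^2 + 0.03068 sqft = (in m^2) 0.009312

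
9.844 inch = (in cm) 25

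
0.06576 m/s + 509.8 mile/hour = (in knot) 443.1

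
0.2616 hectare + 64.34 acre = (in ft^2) 2.831e+06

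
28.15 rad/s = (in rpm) 268.8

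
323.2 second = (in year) 1.025e-05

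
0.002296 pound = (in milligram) 1041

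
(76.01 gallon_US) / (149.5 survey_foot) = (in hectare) 6.314e-07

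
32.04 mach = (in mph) 2.44e+04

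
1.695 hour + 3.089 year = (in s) 9.742e+07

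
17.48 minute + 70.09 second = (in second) 1119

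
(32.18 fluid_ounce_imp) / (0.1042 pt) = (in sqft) 267.7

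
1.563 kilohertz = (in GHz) 1.563e-06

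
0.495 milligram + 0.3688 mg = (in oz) 3.047e-05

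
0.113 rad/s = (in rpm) 1.079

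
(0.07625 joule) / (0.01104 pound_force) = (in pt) 4401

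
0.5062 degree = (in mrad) 8.835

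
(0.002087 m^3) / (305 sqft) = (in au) 4.923e-16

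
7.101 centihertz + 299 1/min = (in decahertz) 0.5054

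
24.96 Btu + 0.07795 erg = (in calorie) 6294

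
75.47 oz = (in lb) 4.717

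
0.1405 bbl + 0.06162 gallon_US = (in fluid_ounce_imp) 794.4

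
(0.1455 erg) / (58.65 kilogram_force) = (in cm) 2.53e-09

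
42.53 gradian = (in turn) 0.1063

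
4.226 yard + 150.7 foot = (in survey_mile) 0.03094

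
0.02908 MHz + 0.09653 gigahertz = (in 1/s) 9.656e+07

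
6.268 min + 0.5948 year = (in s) 1.876e+07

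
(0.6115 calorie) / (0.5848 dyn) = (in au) 2.925e-06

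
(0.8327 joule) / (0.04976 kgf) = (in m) 1.706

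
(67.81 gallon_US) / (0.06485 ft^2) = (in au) 2.848e-10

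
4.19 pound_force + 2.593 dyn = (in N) 18.64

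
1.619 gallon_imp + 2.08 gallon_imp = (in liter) 16.82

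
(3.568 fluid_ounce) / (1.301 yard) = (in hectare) 8.87e-09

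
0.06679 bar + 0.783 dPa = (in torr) 50.1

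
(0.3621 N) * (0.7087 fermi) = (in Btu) 2.432e-19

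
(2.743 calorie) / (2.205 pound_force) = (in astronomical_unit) 7.822e-12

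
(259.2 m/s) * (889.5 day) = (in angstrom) 1.992e+20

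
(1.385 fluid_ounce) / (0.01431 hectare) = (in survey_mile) 1.779e-10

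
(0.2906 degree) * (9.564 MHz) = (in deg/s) 2.779e+06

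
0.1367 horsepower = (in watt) 101.9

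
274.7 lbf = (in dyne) 1.222e+08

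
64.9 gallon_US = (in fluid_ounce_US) 8307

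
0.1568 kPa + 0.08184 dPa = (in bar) 0.001568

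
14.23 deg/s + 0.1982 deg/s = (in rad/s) 0.2518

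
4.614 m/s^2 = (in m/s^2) 4.614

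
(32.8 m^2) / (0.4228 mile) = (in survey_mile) 2.995e-05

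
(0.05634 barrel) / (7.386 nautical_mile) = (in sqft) 7.049e-06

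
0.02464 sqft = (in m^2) 0.002289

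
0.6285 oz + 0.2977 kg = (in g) 315.5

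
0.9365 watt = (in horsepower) 0.001256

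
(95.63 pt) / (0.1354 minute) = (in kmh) 0.01495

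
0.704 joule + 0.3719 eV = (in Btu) 0.0006673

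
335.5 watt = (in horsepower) 0.4499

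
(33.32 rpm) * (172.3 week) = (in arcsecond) 7.5e+13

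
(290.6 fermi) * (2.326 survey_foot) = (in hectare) 2.06e-17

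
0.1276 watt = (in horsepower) 0.0001711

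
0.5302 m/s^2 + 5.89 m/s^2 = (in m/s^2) 6.42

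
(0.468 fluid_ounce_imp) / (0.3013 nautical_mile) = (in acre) 5.889e-12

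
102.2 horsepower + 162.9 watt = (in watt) 7.637e+04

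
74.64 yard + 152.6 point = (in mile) 0.04244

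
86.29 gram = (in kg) 0.08629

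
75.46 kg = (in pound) 166.4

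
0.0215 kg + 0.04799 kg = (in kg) 0.06949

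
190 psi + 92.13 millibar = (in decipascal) 1.319e+07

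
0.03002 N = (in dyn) 3002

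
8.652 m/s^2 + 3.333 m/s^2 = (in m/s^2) 11.98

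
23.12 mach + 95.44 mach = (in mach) 118.6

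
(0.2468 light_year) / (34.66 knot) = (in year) 4.152e+06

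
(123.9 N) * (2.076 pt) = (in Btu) 8.601e-05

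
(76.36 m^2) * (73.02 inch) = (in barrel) 890.8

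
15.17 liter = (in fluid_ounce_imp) 533.9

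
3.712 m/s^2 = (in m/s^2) 3.712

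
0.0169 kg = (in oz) 0.5961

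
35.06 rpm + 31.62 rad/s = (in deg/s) 2022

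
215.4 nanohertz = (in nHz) 215.4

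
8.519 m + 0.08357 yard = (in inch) 338.4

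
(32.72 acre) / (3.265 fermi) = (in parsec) 1314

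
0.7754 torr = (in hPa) 1.034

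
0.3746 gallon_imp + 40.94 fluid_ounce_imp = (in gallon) 0.7572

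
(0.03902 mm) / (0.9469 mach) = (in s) 1.21e-07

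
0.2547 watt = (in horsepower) 0.0003416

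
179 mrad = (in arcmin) 615.4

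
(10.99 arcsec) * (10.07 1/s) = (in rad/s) 0.0005365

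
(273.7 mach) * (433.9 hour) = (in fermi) 1.456e+26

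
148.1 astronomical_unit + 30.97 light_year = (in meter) 2.93e+17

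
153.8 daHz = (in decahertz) 153.8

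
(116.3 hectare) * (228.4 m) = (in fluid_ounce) 8.982e+12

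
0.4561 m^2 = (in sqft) 4.909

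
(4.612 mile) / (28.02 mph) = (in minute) 9.876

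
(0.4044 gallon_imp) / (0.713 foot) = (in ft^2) 0.09106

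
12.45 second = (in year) 3.948e-07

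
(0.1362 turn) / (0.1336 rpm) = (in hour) 0.01699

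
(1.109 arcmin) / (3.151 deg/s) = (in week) 9.699e-09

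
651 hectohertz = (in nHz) 6.51e+13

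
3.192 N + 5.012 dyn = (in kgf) 0.3255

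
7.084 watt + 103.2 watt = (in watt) 110.3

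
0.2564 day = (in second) 2.215e+04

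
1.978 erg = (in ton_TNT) 4.728e-17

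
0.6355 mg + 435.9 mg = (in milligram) 436.5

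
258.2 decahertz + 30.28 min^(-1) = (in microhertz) 2.583e+09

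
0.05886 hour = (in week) 0.0003504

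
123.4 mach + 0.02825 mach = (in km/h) 1.513e+05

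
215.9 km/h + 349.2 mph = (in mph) 483.4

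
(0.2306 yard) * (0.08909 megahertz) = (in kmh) 6.763e+04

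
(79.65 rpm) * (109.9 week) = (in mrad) 5.544e+11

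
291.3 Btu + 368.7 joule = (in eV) 1.921e+24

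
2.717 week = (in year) 0.05211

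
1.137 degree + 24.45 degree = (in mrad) 446.6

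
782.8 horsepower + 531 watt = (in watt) 5.843e+05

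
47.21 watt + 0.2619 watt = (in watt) 47.47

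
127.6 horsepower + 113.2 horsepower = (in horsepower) 240.8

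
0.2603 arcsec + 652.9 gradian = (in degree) 587.6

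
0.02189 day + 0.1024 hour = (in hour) 0.6278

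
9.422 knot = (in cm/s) 484.7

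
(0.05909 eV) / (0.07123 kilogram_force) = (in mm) 1.355e-17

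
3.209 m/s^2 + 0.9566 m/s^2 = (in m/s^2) 4.166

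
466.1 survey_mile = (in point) 2.126e+09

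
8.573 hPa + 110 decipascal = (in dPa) 8683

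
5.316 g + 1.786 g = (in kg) 0.007102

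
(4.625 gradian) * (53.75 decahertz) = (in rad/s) 39.05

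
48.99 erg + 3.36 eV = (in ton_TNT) 1.171e-15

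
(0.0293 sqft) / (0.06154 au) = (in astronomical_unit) 1.976e-24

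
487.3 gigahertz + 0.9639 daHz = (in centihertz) 4.873e+13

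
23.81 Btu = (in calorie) 6004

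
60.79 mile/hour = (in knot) 52.83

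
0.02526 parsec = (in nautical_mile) 4.209e+11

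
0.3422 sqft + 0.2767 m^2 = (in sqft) 3.321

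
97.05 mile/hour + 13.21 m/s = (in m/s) 56.6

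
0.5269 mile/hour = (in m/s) 0.2355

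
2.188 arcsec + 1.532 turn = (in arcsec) 1.985e+06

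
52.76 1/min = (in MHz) 8.793e-07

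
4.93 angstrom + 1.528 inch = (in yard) 0.04244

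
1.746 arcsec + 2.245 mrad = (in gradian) 0.1435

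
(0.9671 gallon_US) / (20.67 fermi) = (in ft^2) 1.906e+12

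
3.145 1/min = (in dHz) 0.5242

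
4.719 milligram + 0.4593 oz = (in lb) 0.02872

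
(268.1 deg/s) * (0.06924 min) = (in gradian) 1238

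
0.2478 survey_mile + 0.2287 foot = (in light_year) 4.216e-14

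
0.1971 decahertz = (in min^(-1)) 118.3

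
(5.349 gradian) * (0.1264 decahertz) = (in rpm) 1.014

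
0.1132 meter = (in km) 0.0001132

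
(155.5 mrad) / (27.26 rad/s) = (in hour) 1.585e-06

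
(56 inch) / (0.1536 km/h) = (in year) 1.057e-06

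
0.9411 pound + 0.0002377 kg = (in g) 427.1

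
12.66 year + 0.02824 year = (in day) 4631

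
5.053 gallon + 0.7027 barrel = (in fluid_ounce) 4424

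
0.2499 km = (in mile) 0.1553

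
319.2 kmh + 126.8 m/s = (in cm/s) 2.155e+04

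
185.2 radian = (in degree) 1.061e+04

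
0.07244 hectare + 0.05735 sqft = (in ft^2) 7797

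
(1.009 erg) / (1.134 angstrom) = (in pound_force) 200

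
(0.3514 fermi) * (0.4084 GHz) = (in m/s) 1.435e-07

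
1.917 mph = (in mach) 0.002517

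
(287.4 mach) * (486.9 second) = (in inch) 1.876e+09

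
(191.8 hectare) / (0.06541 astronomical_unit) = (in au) 1.31e-15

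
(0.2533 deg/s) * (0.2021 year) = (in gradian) 1.794e+06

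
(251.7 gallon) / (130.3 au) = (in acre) 1.208e-17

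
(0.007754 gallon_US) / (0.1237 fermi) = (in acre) 5.863e+07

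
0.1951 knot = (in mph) 0.2245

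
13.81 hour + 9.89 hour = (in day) 0.9875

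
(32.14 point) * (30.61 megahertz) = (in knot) 6.746e+05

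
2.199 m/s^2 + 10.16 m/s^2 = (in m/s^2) 12.36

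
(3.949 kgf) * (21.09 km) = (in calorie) 1.952e+05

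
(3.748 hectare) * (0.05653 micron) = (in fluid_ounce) 71.64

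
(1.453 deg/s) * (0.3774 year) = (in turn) 4.804e+04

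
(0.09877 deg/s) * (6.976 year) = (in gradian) 2.414e+07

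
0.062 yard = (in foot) 0.186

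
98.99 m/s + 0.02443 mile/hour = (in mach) 0.2908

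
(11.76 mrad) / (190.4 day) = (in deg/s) 4.096e-08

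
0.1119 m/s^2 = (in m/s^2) 0.1119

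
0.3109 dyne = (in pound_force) 6.989e-07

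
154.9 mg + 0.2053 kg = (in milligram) 2.055e+05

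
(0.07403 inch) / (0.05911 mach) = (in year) 2.962e-12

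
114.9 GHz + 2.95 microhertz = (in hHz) 1.149e+09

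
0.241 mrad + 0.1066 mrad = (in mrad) 0.3476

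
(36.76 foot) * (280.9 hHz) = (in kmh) 1.133e+06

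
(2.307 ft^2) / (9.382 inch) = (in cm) 89.94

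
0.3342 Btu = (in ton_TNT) 8.427e-08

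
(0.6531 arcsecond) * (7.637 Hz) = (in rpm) 0.0002309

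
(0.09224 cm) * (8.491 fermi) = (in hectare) 7.832e-22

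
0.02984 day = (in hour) 0.7162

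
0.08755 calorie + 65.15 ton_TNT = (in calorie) 6.515e+10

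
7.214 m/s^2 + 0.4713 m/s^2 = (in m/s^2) 7.685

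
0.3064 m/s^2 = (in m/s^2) 0.3064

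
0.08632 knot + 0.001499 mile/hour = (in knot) 0.08762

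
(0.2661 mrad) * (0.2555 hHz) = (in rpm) 0.06492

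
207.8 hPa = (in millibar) 207.8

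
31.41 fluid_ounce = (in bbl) 0.005843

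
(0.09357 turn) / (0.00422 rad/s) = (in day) 0.001612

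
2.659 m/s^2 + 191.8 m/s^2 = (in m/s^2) 194.5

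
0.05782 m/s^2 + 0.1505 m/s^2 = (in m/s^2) 0.2083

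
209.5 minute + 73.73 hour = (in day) 3.218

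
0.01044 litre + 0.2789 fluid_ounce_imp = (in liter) 0.01836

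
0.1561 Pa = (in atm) 1.541e-06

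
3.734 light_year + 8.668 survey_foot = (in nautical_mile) 1.907e+13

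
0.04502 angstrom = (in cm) 4.502e-10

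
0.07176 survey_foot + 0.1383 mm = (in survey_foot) 0.07221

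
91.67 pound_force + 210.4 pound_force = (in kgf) 137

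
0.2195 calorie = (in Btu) 0.0008705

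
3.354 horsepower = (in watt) 2501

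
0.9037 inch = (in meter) 0.02295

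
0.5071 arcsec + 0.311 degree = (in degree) 0.3111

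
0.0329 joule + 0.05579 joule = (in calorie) 0.0212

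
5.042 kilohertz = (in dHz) 5.042e+04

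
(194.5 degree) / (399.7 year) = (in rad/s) 2.693e-10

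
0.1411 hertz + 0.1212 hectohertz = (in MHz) 1.226e-05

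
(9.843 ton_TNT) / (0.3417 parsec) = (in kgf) 3.983e-07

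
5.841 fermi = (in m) 5.841e-15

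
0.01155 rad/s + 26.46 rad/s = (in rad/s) 26.47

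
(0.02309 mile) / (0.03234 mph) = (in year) 8.15e-05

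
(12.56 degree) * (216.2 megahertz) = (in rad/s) 4.739e+07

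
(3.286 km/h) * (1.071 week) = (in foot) 1.94e+06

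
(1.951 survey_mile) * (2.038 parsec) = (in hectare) 1.975e+16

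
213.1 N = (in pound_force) 47.91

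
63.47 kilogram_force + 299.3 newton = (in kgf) 93.99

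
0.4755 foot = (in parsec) 4.697e-18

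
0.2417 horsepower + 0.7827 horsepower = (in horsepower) 1.024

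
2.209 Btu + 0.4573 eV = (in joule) 2331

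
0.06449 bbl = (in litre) 10.25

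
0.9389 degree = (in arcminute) 56.33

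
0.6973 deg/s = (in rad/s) 0.01217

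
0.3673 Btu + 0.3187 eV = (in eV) 2.419e+21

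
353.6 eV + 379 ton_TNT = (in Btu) 1.503e+09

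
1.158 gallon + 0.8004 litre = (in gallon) 1.369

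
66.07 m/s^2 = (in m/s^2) 66.07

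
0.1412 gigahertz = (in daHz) 1.412e+07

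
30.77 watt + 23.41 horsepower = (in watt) 1.749e+04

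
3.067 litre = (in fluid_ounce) 103.7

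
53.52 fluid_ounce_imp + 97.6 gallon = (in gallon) 98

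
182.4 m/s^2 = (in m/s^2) 182.4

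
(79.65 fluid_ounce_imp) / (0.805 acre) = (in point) 0.001969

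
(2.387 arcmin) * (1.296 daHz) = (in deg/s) 0.5156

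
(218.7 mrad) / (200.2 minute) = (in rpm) 0.0001739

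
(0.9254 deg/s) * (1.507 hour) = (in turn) 13.95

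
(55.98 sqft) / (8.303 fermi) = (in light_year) 0.06621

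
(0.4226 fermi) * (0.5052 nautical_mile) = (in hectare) 3.954e-17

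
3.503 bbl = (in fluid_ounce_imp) 1.96e+04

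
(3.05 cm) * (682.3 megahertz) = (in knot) 4.045e+07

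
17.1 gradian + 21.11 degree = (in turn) 0.1014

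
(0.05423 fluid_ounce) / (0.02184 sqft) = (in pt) 2.241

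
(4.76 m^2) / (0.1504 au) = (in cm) 2.116e-08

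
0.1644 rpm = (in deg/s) 0.9864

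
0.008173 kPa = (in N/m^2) 8.173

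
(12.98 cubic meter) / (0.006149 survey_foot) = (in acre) 1.711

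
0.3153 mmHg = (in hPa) 0.4204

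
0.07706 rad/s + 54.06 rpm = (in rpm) 54.8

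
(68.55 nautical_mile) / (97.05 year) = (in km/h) 0.0001493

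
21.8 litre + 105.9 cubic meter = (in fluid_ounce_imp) 3.728e+06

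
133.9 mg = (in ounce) 0.004723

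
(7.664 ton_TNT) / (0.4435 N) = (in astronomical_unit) 0.4833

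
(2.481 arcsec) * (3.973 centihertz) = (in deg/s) 2.738e-05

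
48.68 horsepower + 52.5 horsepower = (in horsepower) 101.2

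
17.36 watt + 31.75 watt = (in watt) 49.11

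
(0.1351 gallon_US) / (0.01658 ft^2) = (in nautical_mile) 0.0001793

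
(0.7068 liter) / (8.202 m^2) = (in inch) 0.003393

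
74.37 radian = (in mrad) 7.437e+04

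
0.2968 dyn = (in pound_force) 6.672e-07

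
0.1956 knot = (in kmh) 0.3623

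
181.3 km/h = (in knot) 97.89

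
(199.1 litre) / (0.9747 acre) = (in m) 5.048e-05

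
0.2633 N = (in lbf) 0.05919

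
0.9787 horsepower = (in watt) 729.8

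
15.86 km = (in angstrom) 1.586e+14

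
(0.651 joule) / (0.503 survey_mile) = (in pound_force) 0.0001808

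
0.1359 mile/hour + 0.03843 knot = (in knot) 0.1565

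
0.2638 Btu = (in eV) 1.737e+21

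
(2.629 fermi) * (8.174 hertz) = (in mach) 6.311e-17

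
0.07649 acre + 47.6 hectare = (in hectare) 47.63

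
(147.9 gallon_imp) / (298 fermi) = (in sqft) 2.429e+13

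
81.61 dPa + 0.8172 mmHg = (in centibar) 0.1171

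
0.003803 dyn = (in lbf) 8.549e-09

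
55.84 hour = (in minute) 3350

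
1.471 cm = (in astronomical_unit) 9.833e-14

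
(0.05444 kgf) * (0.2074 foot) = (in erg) 3.375e+05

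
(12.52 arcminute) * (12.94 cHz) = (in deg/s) 0.027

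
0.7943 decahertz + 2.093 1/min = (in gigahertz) 7.978e-09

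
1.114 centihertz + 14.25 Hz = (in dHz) 142.6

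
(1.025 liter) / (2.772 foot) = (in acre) 2.998e-07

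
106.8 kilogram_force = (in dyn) 1.047e+08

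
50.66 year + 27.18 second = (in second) 1.598e+09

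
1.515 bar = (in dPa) 1.515e+06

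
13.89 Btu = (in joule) 1.465e+04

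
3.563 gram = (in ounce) 0.1257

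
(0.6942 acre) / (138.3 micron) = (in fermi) 2.031e+22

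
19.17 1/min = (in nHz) 3.195e+08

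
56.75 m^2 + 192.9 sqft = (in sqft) 803.8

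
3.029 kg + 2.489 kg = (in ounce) 194.6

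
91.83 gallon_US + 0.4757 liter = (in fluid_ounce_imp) 1.225e+04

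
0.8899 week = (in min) 8970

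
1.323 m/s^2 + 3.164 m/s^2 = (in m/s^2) 4.487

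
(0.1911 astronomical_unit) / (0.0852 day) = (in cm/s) 3.884e+08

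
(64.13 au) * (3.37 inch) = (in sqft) 8.839e+12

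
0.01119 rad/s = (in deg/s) 0.6411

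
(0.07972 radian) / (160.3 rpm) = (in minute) 7.915e-05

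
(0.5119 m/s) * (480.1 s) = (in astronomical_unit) 1.643e-09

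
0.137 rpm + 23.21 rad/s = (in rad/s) 23.22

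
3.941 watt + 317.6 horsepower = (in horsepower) 317.6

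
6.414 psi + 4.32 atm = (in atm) 4.756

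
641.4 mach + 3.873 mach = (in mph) 4.915e+05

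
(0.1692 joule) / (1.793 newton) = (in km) 9.437e-05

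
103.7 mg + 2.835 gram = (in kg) 0.002939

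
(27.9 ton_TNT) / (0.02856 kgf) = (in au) 2.786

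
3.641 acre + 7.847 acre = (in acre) 11.49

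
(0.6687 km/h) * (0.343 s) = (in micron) 6.371e+04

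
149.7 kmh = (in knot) 80.83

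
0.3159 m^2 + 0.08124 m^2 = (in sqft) 4.275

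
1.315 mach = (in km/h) 1612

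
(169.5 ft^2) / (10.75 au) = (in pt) 2.776e-08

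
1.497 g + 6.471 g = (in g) 7.968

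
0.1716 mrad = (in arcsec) 35.4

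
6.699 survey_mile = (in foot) 3.537e+04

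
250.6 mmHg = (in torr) 250.6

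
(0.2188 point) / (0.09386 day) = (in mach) 2.795e-11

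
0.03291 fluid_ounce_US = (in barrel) 6.122e-06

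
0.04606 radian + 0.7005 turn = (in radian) 4.447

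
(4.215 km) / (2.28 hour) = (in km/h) 1.849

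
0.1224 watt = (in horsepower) 0.0001641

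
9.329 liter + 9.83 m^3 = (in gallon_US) 2599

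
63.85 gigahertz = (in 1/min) 3.831e+12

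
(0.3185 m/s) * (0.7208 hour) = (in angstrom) 8.265e+12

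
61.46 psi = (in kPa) 423.8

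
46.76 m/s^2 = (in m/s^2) 46.76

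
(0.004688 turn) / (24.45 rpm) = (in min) 0.0001917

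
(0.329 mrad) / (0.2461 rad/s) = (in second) 0.001337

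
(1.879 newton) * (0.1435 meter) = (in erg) 2.696e+06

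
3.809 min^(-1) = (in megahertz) 6.348e-08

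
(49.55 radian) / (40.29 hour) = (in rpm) 0.003262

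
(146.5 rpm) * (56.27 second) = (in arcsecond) 1.781e+08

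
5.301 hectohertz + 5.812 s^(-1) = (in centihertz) 5.359e+04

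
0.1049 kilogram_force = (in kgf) 0.1049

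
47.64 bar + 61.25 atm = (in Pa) 1.097e+07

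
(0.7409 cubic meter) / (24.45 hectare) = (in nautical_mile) 1.636e-09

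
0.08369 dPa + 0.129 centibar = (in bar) 0.00129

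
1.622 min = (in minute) 1.622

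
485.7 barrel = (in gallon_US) 2.04e+04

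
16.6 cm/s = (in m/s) 0.166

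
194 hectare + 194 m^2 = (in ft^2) 2.088e+07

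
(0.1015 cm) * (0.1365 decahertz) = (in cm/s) 0.1385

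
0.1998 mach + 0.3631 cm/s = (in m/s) 68.04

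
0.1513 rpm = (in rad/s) 0.01584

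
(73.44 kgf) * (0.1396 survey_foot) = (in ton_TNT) 7.324e-09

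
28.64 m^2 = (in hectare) 0.002864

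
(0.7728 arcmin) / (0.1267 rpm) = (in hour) 4.706e-06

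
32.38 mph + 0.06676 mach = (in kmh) 133.9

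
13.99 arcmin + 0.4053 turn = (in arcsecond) 5.261e+05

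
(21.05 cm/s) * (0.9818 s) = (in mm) 206.7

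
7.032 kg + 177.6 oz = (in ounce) 425.6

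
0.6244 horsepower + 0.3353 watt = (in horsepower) 0.6248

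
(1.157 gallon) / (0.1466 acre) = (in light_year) 7.803e-22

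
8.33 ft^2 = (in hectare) 7.739e-05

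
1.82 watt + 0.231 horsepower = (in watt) 174.1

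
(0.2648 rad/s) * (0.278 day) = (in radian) 6360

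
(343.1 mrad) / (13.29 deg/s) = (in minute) 0.02465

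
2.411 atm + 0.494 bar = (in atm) 2.899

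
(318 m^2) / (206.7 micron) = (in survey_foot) 5.047e+06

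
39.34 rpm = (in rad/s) 4.12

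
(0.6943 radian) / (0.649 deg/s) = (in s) 61.3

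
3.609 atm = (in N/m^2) 3.657e+05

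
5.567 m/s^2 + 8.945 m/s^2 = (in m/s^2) 14.51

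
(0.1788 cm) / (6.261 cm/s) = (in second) 0.02856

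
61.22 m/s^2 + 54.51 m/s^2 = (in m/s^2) 115.7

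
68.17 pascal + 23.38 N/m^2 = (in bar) 0.0009155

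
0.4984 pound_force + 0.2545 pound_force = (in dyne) 3.349e+05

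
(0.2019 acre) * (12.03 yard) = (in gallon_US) 2.374e+06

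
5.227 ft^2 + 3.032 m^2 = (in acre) 0.0008692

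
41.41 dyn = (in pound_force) 9.309e-05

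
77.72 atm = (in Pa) 7.875e+06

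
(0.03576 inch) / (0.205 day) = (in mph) 1.147e-07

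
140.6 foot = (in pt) 1.215e+05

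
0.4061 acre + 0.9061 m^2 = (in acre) 0.4063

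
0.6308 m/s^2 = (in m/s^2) 0.6308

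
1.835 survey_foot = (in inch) 22.02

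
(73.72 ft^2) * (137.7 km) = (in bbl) 5.932e+06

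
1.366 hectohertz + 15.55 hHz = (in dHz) 1.692e+04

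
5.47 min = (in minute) 5.47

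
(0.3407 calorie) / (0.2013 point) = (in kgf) 2047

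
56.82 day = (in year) 0.1557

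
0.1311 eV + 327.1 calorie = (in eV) 8.542e+21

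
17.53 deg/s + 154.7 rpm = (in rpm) 157.6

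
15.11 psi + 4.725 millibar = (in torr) 785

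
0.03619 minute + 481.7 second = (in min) 8.065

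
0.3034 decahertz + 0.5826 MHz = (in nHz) 5.826e+14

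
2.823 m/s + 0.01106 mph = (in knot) 5.497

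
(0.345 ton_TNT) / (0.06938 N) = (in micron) 2.081e+16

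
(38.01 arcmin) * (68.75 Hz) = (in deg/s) 43.55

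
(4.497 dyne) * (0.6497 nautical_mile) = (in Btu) 5.129e-05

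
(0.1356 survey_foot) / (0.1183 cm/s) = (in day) 0.0004044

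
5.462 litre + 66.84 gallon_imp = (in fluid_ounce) 1.046e+04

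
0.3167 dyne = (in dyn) 0.3167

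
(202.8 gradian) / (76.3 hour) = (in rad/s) 1.16e-05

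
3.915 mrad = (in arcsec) 807.5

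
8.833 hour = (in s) 3.18e+04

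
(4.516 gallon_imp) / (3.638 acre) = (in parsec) 4.519e-23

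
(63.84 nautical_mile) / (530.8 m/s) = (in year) 7.063e-06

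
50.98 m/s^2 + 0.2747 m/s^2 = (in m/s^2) 51.25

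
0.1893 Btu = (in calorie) 47.73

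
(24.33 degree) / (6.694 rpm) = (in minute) 0.0101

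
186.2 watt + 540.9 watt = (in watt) 727.1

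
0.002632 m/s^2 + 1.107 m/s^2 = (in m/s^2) 1.11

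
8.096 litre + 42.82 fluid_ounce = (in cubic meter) 0.009362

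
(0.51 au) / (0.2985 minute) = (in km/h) 1.534e+10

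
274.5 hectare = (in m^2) 2.745e+06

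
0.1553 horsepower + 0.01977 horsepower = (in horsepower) 0.1751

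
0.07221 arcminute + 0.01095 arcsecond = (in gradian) 0.001341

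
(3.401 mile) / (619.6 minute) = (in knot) 0.2862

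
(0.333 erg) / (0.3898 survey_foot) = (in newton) 2.803e-07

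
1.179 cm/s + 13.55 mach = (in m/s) 4614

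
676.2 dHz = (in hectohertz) 0.6762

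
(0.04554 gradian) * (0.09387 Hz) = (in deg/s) 0.003847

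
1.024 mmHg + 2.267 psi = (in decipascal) 1.577e+05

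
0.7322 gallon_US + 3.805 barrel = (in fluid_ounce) 2.055e+04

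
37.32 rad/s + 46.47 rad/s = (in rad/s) 83.79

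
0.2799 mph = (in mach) 0.0003675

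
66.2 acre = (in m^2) 2.679e+05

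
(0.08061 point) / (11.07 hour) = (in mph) 1.596e-09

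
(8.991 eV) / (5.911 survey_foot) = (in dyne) 7.995e-14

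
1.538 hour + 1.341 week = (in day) 9.451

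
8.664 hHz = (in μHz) 8.664e+08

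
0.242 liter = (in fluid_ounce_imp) 8.517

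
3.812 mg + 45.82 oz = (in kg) 1.299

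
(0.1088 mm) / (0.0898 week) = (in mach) 5.883e-12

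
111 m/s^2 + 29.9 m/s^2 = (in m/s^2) 140.9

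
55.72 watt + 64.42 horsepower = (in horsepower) 64.49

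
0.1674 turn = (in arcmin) 3616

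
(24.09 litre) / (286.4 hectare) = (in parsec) 2.726e-25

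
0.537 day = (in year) 0.001471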